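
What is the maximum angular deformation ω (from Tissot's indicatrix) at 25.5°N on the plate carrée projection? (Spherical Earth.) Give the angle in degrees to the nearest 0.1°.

5.9°

For the equirectangular projection with φ₀ = 0 (plate carrée), h = 1 along meridians and k = sec φ along parallels.
At 25.5°: h = 1.000, k = 1.108; principal scales a = 1.108, b = 1.000.
sin(ω/2) = (a − b)/(a + b) = 0.1079/2.108 = 0.05120, so ω = 2 arcsin(0.05120) ≈ 5.9°.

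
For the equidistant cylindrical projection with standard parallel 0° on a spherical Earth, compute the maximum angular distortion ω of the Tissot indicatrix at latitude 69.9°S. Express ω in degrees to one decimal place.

58.5°

In the plate carrée (x = Rλ, y = Rφ), meridians are true-scale (h = 1) and parallels are stretched by k = sec φ.
At 69.9°: h = 1.000, k = 2.910; principal scales a = 2.910, b = 1.000.
sin(ω/2) = (a − b)/(a + b) = 1.910/3.910 = 0.4885, so ω = 2 arcsin(0.4885) ≈ 58.5°.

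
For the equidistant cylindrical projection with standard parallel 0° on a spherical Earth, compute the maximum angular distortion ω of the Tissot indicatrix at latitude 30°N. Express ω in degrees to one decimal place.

Plate carrée maps x = Rλ, y = Rφ. The meridian scale is h = 1 and the parallel scale is k = 1/cos φ = sec φ.
At 30°: h = 1.000, k = 1.155; principal scales a = 1.155, b = 1.000.
sin(ω/2) = (a − b)/(a + b) = 0.1547/2.155 = 0.07180, so ω = 2 arcsin(0.07180) ≈ 8.2°.

8.2°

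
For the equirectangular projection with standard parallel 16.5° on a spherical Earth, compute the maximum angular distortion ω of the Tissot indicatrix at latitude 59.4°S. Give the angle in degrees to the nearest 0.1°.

In the equirectangular projection with standard parallel φ₀ = 16.5° (x = Rλ cos φ₀, y = Rφ), meridians are true-scale (h = 1) and the parallel scale is k = cos φ₀ / cos φ.
At 59.4°: h = 1.000, k = 1.884; principal scales a = 1.884, b = 1.000.
sin(ω/2) = (a − b)/(a + b) = 0.8836/2.884 = 0.3064, so ω = 2 arcsin(0.3064) ≈ 35.7°.

35.7°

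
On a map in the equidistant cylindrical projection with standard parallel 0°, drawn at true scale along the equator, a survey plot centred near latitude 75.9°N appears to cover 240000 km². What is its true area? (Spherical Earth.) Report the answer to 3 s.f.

Plate carrée maps x = Rλ, y = Rφ. The meridian scale is h = 1 and the parallel scale is k = 1/cos φ = sec φ.
Areal scale = h·k = 1 × sec φ; at 75.9°, h = 1.000, k = 4.105, so h·k = 4.105.
True area = apparent / (areal scale) = 240000 / 4.105 ≈ 58500 km².

58500 km²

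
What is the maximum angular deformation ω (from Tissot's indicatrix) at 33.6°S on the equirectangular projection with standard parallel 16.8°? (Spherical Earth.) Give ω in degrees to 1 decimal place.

In the equirectangular projection with standard parallel φ₀ = 16.8° (x = Rλ cos φ₀, y = Rφ), meridians are true-scale (h = 1) and the parallel scale is k = cos φ₀ / cos φ.
At 33.6°: h = 1.000, k = 1.149; principal scales a = 1.149, b = 1.000.
sin(ω/2) = (a − b)/(a + b) = 0.1494/2.149 = 0.06949, so ω = 2 arcsin(0.06949) ≈ 8.0°.

8.0°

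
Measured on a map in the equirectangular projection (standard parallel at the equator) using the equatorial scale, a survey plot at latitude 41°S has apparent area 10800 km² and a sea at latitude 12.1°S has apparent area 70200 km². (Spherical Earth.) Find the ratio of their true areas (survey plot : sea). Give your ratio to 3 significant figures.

On the plate carrée, areal scale = h·k = 1 × sec φ, so true area = apparent × cos φ.
True area of survey plot: 10800 × cos(41°) = 10800 × 0.7547 = 8151 km².
True area of sea: 70200 × cos(12.1°) = 70200 × 0.9778 = 68640 km².
Ratio = 8151 / 68640 ≈ 0.119.

0.119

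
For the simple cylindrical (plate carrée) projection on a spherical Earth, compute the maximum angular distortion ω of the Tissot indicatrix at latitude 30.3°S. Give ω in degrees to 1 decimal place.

Plate carrée maps x = Rλ, y = Rφ. The meridian scale is h = 1 and the parallel scale is k = 1/cos φ = sec φ.
At 30.3°: h = 1.000, k = 1.158; principal scales a = 1.158, b = 1.000.
sin(ω/2) = (a − b)/(a + b) = 0.1582/2.158 = 0.07331, so ω = 2 arcsin(0.07331) ≈ 8.4°.

8.4°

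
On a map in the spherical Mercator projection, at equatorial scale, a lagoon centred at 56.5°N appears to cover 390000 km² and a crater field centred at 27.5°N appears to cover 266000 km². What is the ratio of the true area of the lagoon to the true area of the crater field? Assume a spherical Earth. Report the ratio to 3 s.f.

0.568

Since Mercator area scale is 1/cos²φ, the true area equals the apparent area multiplied by cos²φ.
True area of lagoon: 390000 × cos²(56.5°) = 390000 × 0.3046 = 118800 km².
True area of crater field: 266000 × cos²(27.5°) = 266000 × 0.7868 = 209300 km².
Ratio = 118800 / 209300 ≈ 0.568.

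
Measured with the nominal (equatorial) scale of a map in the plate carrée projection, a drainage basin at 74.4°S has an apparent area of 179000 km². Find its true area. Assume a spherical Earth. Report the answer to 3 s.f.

In the plate carrée (x = Rλ, y = Rφ), meridians are true-scale (h = 1) and parallels are stretched by k = sec φ.
Areal scale = h·k = 1 × sec φ; at 74.4°, h = 1.000, k = 3.719, so h·k = 3.719.
True area = apparent / (areal scale) = 179000 / 3.719 ≈ 48100 km².

48100 km²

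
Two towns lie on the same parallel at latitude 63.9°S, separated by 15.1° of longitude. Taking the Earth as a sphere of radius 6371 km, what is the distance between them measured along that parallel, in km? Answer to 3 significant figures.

Arc length along a parallel = R cos φ · Δλ (with Δλ in radians).
= 6371 × cos 63.9° × (15.1° × π/180) = 6371 × 0.4399 × 0.2635 ≈ 739 km.

739 km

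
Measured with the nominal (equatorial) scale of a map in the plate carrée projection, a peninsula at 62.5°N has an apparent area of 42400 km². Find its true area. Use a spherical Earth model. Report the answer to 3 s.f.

19600 km²

Plate carrée maps x = Rλ, y = Rφ. The meridian scale is h = 1 and the parallel scale is k = 1/cos φ = sec φ.
Areal scale = h·k = 1 × sec φ; at 62.5°, h = 1.000, k = 2.166, so h·k = 2.166.
True area = apparent / (areal scale) = 42400 / 2.166 ≈ 19600 km².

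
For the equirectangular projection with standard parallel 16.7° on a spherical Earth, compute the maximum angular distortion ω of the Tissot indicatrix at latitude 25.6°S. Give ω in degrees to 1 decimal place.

With standard parallel φ₀ = 16.7°, the equirectangular projection gives x = Rλ cos φ₀, y = Rφ, so h = 1 and k = cos 16.7° / cos φ.
At 25.6°: h = 1.000, k = 1.062; principal scales a = 1.062, b = 1.000.
sin(ω/2) = (a − b)/(a + b) = 0.06208/2.062 = 0.03011, so ω = 2 arcsin(0.03011) ≈ 3.5°.

3.5°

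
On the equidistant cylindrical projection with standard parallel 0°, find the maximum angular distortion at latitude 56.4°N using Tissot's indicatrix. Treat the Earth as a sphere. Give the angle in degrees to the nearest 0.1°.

33.4°

In the plate carrée (x = Rλ, y = Rφ), meridians are true-scale (h = 1) and parallels are stretched by k = sec φ.
At 56.4°: h = 1.000, k = 1.807; principal scales a = 1.807, b = 1.000.
sin(ω/2) = (a − b)/(a + b) = 0.8070/2.807 = 0.2875, so ω = 2 arcsin(0.2875) ≈ 33.4°.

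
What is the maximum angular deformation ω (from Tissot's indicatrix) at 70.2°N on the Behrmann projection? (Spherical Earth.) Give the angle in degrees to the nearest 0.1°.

94.6°

Behrmann is a cylindrical equal-area projection with standard parallels at ±30°. For cylindrical equal-area with standard parallel φ₀, h = cos φ / cos φ₀ and k = cos φ₀ / cos φ, so h·k = 1.
At 70.2°: h = 0.3911, k = 2.557; principal scales a = 2.557, b = 0.3911.
sin(ω/2) = (a − b)/(a + b) = 2.165/2.948 = 0.7346, so ω = 2 arcsin(0.7346) ≈ 94.6°.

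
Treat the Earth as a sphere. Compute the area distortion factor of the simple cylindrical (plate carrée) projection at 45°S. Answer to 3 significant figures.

1.41

In the plate carrée (x = Rλ, y = Rφ), meridians are true-scale (h = 1) and parallels are stretched by k = sec φ.
Areal scale = h·k = 1 × sec φ; at 45°, h = 1.000, k = 1.414, so h·k = 1.414.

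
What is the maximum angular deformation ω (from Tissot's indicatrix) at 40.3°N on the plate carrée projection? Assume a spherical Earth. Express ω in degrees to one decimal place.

For the equirectangular projection with φ₀ = 0 (plate carrée), h = 1 along meridians and k = sec φ along parallels.
At 40.3°: h = 1.000, k = 1.311; principal scales a = 1.311, b = 1.000.
sin(ω/2) = (a − b)/(a + b) = 0.3112/2.311 = 0.1346, so ω = 2 arcsin(0.1346) ≈ 15.5°.

15.5°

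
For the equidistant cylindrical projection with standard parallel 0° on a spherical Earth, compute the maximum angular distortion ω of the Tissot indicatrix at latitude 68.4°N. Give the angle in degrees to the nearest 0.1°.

55.0°

In the plate carrée (x = Rλ, y = Rφ), meridians are true-scale (h = 1) and parallels are stretched by k = sec φ.
At 68.4°: h = 1.000, k = 2.716; principal scales a = 2.716, b = 1.000.
sin(ω/2) = (a − b)/(a + b) = 1.716/3.716 = 0.4619, so ω = 2 arcsin(0.4619) ≈ 55.0°.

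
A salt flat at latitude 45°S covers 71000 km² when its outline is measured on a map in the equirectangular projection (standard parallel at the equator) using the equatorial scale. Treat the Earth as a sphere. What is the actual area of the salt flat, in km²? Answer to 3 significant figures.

Plate carrée maps x = Rλ, y = Rφ. The meridian scale is h = 1 and the parallel scale is k = 1/cos φ = sec φ.
Areal scale = h·k = 1 × sec φ; at 45°, h = 1.000, k = 1.414, so h·k = 1.414.
True area = apparent / (areal scale) = 71000 / 1.414 ≈ 50200 km².

50200 km²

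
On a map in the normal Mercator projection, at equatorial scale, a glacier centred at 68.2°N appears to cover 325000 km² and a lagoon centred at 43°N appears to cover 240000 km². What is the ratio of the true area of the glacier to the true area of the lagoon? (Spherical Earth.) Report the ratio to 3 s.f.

0.349

On Mercator the areal scale is sec²φ, so true area = apparent × cos²φ.
True area of glacier: 325000 × cos²(68.2°) = 325000 × 0.1379 = 44820 km².
True area of lagoon: 240000 × cos²(43°) = 240000 × 0.5349 = 128400 km².
Ratio = 44820 / 128400 ≈ 0.349.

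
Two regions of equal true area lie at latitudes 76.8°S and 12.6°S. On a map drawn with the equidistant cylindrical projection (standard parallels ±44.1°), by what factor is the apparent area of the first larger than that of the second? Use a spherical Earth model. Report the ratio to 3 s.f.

The equidistant cylindrical projection with φ₀ = 44.1° has h = 1 (meridians true) and k = cos φ₀ / cos φ along parallels.
Areal scale at 76.8°: h·k = 1.000 × 3.145 = 3.145.
Areal scale at 12.6°: h·k = 1.000 × 0.7358 = 0.7358.
Ratio = 3.145/0.7358 ≈ 4.27.

4.27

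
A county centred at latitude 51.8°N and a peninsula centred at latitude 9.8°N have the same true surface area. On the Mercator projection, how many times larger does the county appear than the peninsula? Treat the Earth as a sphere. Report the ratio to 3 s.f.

2.54

Mercator is conformal with k = sec φ, so areal scale = k² = sec²φ.
At 51.8°: sec²(51.8°) = 1/0.6184² = 2.615.
At 9.8°: sec²(9.8°) = 1/0.9854² = 1.030.
Ratio = 2.615/1.030 = cos²(9.8°)/cos²(51.8°) ≈ 2.54.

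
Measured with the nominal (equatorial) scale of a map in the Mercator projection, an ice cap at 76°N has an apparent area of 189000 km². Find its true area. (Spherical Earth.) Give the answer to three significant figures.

The Mercator projection is conformal; its linear scale factor is the same in every direction and equals sec φ = 1/cos φ.
Areal scale = k² = sec²φ = 1/cos²(76°) = 1/0.2419² = 17.09.
True area = apparent / (areal scale) = 189000 / 17.09 ≈ 11100 km².

11100 km²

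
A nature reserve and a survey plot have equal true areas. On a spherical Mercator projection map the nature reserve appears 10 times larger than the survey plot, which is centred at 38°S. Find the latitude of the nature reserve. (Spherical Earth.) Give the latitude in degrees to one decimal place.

75.6°

For equal true areas on Mercator, apparent areas scale as sec²φ, so the ratio is cos²φ₂ / cos²φ₁.
cos²φ₂ / cos²φ₁ = 10  ⇒  cos φ₁ = cos 38° / √10 = 0.7880/3.162 = 0.2492.
φ₁ = arccos(0.2492) ≈ 75.6°.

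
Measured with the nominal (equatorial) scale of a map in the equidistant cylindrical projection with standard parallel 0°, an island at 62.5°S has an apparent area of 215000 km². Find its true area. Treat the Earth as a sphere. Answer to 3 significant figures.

Plate carrée maps x = Rλ, y = Rφ. The meridian scale is h = 1 and the parallel scale is k = 1/cos φ = sec φ.
Areal scale = h·k = 1 × sec φ; at 62.5°, h = 1.000, k = 2.166, so h·k = 2.166.
True area = apparent / (areal scale) = 215000 / 2.166 ≈ 99300 km².

99300 km²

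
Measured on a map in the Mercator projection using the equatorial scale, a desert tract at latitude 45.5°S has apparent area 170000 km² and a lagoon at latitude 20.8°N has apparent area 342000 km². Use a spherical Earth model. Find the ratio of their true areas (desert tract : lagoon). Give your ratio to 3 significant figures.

0.279

On Mercator the areal scale is sec²φ, so true area = apparent × cos²φ.
True area of desert tract: 170000 × cos²(45.5°) = 170000 × 0.4913 = 83520 km².
True area of lagoon: 342000 × cos²(20.8°) = 342000 × 0.8739 = 298900 km².
Ratio = 83520 / 298900 ≈ 0.279.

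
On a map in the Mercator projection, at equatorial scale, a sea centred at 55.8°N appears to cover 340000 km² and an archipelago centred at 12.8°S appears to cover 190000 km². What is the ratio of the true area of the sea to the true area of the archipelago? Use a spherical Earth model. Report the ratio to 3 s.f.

On Mercator the areal scale is sec²φ, so true area = apparent × cos²φ.
True area of sea: 340000 × cos²(55.8°) = 340000 × 0.3159 = 107400 km².
True area of archipelago: 190000 × cos²(12.8°) = 190000 × 0.9509 = 180700 km².
Ratio = 107400 / 180700 ≈ 0.595.

0.595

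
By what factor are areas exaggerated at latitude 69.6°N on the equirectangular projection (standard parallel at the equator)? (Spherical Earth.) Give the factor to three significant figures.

2.87

In the plate carrée (x = Rλ, y = Rφ), meridians are true-scale (h = 1) and parallels are stretched by k = sec φ.
Areal scale = h·k = 1 × sec φ; at 69.6°, h = 1.000, k = 2.869, so h·k = 2.869.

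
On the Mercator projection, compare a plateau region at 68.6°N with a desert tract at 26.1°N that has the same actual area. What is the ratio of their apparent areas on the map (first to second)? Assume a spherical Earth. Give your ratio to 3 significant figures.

6.06

Mercator is conformal with k = sec φ, so areal scale = k² = sec²φ.
At 68.6°: sec²(68.6°) = 1/0.3649² = 7.511.
At 26.1°: sec²(26.1°) = 1/0.8980² = 1.240.
Ratio = 7.511/1.240 = cos²(26.1°)/cos²(68.6°) ≈ 6.06.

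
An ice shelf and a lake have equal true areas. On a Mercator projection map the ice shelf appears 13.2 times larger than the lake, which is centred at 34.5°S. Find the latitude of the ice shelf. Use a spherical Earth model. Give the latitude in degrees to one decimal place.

76.9°

Mercator areal scale is sec²φ, so apparent-area ratio = sec²φ₁ / sec²φ₂ = cos²φ₂ / cos²φ₁.
cos²φ₂ / cos²φ₁ = 13.2  ⇒  cos φ₁ = cos 34.5° / √13.2 = 0.8241/3.633 = 0.2268.
φ₁ = arccos(0.2268) ≈ 76.9°.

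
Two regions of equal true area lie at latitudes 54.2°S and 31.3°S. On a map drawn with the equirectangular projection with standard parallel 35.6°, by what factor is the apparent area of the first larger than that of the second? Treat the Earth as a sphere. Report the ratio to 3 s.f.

1.46

The equidistant cylindrical projection with φ₀ = 35.6° has h = 1 (meridians true) and k = cos φ₀ / cos φ along parallels.
Areal scale at 54.2°: h·k = 1.000 × 1.390 = 1.390.
Areal scale at 31.3°: h·k = 1.000 × 0.9516 = 0.9516.
Ratio = 1.390/0.9516 ≈ 1.46.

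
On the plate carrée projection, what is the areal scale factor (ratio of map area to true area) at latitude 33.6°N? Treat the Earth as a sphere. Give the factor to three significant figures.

1.20

For the equirectangular projection with φ₀ = 0 (plate carrée), h = 1 along meridians and k = sec φ along parallels.
Areal scale = h·k = 1 × sec φ; at 33.6°, h = 1.000, k = 1.201, so h·k = 1.201.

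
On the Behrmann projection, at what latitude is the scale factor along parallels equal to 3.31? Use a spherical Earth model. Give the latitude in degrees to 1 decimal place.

74.8°

The Behrmann projection is cylindrical equal-area with φ₀ = 30°. A cylindrical equal-area projection with standard parallel φ₀ has meridian scale h = cos φ / cos φ₀ and parallel scale k = cos φ₀ / cos φ (so areas are preserved, h·k = 1).
k = cos φ₀ / cos φ = 3.31  ⇒  cos φ = cos 30° / 3.31 = 0.2616.
φ = arccos(0.2616) ≈ 74.8°.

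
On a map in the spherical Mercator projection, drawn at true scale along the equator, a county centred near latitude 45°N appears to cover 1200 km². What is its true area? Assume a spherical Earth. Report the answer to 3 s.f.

For Mercator, h = k = sec φ (a conformal cylindrical projection has a single point scale, 1/cos φ).
Areal scale = k² = sec²φ = 1/cos²(45°) = 1/0.7071² = 2.000.
True area = apparent / (areal scale) = 1200 / 2.000 ≈ 600 km².

600 km²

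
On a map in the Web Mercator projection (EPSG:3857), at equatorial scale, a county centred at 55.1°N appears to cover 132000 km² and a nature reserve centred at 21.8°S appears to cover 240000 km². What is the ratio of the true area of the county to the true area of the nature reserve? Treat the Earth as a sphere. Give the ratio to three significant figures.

0.209

Mercator's areal exaggeration is sec²φ; hence true area = (apparent area) · cos²φ.
True area of county: 132000 × cos²(55.1°) = 132000 × 0.3274 = 43210 km².
True area of nature reserve: 240000 × cos²(21.8°) = 240000 × 0.8621 = 206900 km².
Ratio = 43210 / 206900 ≈ 0.209.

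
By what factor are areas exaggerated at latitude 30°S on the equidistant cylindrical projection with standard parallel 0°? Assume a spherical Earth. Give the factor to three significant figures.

1.15

In the plate carrée (x = Rλ, y = Rφ), meridians are true-scale (h = 1) and parallels are stretched by k = sec φ.
Areal scale = h·k = 1 × sec φ; at 30°, h = 1.000, k = 1.155, so h·k = 1.155.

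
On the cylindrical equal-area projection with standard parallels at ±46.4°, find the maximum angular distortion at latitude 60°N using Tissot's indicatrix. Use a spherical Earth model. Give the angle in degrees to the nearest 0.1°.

36.2°

A cylindrical equal-area projection with standard parallel φ₀ has meridian scale h = cos φ / cos φ₀ and parallel scale k = cos φ₀ / cos φ (so areas are preserved, h·k = 1).
At 60°: h = 0.7250, k = 1.379; principal scales a = 1.379, b = 0.7250.
sin(ω/2) = (a − b)/(a + b) = 0.6542/2.104 = 0.3109, so ω = 2 arcsin(0.3109) ≈ 36.2°.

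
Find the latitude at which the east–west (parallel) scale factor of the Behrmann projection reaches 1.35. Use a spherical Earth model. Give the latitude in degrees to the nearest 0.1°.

50.1°

The Behrmann projection is cylindrical equal-area with φ₀ = 30°. Cylindrical equal-area (φ₀ = 30°): h = cos φ / cos 30° along meridians, k = cos 30° / cos φ along parallels; h·k = 1.
k = cos φ₀ / cos φ = 1.35  ⇒  cos φ = cos 30° / 1.35 = 0.6415.
φ = arccos(0.6415) ≈ 50.1°.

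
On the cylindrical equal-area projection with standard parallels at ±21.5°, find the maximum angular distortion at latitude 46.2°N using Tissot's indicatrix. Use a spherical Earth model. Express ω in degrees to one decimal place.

For cylindrical equal-area with standard parallel φ₀, h = cos φ / cos φ₀ and k = cos φ₀ / cos φ, so h·k = 1.
At 46.2°: h = 0.7439, k = 1.344; principal scales a = 1.344, b = 0.7439.
sin(ω/2) = (a − b)/(a + b) = 0.6003/2.088 = 0.2875, so ω = 2 arcsin(0.2875) ≈ 33.4°.

33.4°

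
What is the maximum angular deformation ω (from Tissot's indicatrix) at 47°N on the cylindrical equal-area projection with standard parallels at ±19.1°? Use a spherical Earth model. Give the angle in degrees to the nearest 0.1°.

36.7°

A cylindrical equal-area projection with standard parallel φ₀ has meridian scale h = cos φ / cos φ₀ and parallel scale k = cos φ₀ / cos φ (so areas are preserved, h·k = 1).
At 47°: h = 0.7217, k = 1.386; principal scales a = 1.386, b = 0.7217.
sin(ω/2) = (a − b)/(a + b) = 0.6638/2.107 = 0.3150, so ω = 2 arcsin(0.3150) ≈ 36.7°.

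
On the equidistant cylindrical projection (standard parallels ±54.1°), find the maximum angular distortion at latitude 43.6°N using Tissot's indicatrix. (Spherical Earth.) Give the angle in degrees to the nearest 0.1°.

12.1°

With standard parallel φ₀ = 54.1°, the equirectangular projection gives x = Rλ cos φ₀, y = Rφ, so h = 1 and k = cos 54.1° / cos φ.
At 43.6°: h = 1.000, k = 0.8097; principal scales a = 1.000, b = 0.8097.
sin(ω/2) = (a − b)/(a + b) = 0.1903/1.810 = 0.1051, so ω = 2 arcsin(0.1051) ≈ 12.1°.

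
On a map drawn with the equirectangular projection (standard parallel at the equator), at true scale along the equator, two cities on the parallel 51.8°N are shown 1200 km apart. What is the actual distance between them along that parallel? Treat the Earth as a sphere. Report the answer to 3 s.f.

In the plate carrée (x = Rλ, y = Rφ), meridians are true-scale (h = 1) and parallels are stretched by k = sec φ.
Along the parallel at 51.8°, map distances are exaggerated by k = sec 51.8° = 1.617.
True distance = 1200 / 1.617 = 1200 × cos 51.8° ≈ 742 km.

742 km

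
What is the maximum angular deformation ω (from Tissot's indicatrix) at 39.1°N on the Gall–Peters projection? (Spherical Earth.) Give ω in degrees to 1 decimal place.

10.6°

The Gall–Peters projection is cylindrical equal-area with φ₀ = 45°. For cylindrical equal-area with standard parallel φ₀, h = cos φ / cos φ₀ and k = cos φ₀ / cos φ, so h·k = 1.
At 39.1°: h = 1.097, k = 0.9112; principal scales a = 1.097, b = 0.9112.
sin(ω/2) = (a − b)/(a + b) = 0.1863/2.009 = 0.09276, so ω = 2 arcsin(0.09276) ≈ 10.6°.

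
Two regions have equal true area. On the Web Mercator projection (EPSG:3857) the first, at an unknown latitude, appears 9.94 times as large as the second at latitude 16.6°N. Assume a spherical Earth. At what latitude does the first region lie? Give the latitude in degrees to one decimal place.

Mercator areal scale is sec²φ, so apparent-area ratio = sec²φ₁ / sec²φ₂ = cos²φ₂ / cos²φ₁.
cos²φ₂ / cos²φ₁ = 9.94  ⇒  cos φ₁ = cos 16.6° / √9.94 = 0.9583/3.153 = 0.3040.
φ₁ = arccos(0.3040) ≈ 72.3°.

72.3°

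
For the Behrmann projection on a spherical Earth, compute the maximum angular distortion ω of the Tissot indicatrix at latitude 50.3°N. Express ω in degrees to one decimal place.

Behrmann is a cylindrical equal-area projection with standard parallels at ±30°. A cylindrical equal-area projection with standard parallel φ₀ has meridian scale h = cos φ / cos φ₀ and parallel scale k = cos φ₀ / cos φ (so areas are preserved, h·k = 1).
At 50.3°: h = 0.7376, k = 1.356; principal scales a = 1.356, b = 0.7376.
sin(ω/2) = (a − b)/(a + b) = 0.6182/2.093 = 0.2953, so ω = 2 arcsin(0.2953) ≈ 34.4°.

34.4°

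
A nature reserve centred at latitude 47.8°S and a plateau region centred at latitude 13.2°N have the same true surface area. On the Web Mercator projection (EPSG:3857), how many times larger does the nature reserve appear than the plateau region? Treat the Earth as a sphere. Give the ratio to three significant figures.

2.10

Mercator areal scale is sec²φ.
At 47.8°: sec²(47.8°) = 1/0.6717² = 2.216.
At 13.2°: sec²(13.2°) = 1/0.9736² = 1.055.
Ratio = 2.216/1.055 = cos²(13.2°)/cos²(47.8°) ≈ 2.10.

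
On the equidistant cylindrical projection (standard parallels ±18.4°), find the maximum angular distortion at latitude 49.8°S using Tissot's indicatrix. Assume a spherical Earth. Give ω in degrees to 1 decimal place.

With standard parallel φ₀ = 18.4°, the equirectangular projection gives x = Rλ cos φ₀, y = Rφ, so h = 1 and k = cos 18.4° / cos φ.
At 49.8°: h = 1.000, k = 1.470; principal scales a = 1.470, b = 1.000.
sin(ω/2) = (a − b)/(a + b) = 0.4701/2.470 = 0.1903, so ω = 2 arcsin(0.1903) ≈ 21.9°.

21.9°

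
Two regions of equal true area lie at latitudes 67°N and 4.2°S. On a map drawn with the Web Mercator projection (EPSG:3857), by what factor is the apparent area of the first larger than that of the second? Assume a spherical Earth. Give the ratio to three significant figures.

Mercator areal scale is sec²φ.
At 67°: sec²(67°) = 1/0.3907² = 6.550.
At 4.2°: sec²(4.2°) = 1/0.9973² = 1.005.
Ratio = 6.550/1.005 = cos²(4.2°)/cos²(67°) ≈ 6.51.

6.51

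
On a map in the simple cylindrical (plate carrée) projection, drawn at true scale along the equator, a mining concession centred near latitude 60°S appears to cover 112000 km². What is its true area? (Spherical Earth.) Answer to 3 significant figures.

Plate carrée maps x = Rλ, y = Rφ. The meridian scale is h = 1 and the parallel scale is k = 1/cos φ = sec φ.
Areal scale = h·k = 1 × sec φ; at 60°, h = 1.000, k = 2.000, so h·k = 2.000.
True area = apparent / (areal scale) = 112000 / 2.000 ≈ 56000 km².

56000 km²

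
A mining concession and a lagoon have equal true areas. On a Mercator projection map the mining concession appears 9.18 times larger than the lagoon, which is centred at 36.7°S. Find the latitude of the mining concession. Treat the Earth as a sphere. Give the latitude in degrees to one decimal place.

For equal true areas on Mercator, apparent areas scale as sec²φ, so the ratio is cos²φ₂ / cos²φ₁.
cos²φ₂ / cos²φ₁ = 9.18  ⇒  cos φ₁ = cos 36.7° / √9.18 = 0.8018/3.030 = 0.2646.
φ₁ = arccos(0.2646) ≈ 74.7°.

74.7°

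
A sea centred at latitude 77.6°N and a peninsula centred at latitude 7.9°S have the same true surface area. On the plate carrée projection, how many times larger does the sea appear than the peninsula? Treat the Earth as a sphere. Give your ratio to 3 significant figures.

4.61

In the plate carrée (x = Rλ, y = Rφ), meridians are true-scale (h = 1) and parallels are stretched by k = sec φ.
Areal scale at 77.6°: h·k = 1.000 × 4.657 = 4.657.
Areal scale at 7.9°: h·k = 1.000 × 1.010 = 1.010.
Ratio = 4.657/1.010 ≈ 4.61.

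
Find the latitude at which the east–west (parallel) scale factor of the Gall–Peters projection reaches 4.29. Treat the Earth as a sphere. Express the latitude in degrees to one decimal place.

80.5°

The Gall–Peters projection is cylindrical equal-area with φ₀ = 45°. A cylindrical equal-area projection with standard parallel φ₀ has meridian scale h = cos φ / cos φ₀ and parallel scale k = cos φ₀ / cos φ (so areas are preserved, h·k = 1).
k = cos φ₀ / cos φ = 4.29  ⇒  cos φ = cos 45° / 4.29 = 0.1648.
φ = arccos(0.1648) ≈ 80.5°.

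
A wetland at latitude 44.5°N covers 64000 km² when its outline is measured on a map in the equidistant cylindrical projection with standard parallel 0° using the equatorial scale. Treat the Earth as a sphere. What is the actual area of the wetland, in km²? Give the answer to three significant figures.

Plate carrée maps x = Rλ, y = Rφ. The meridian scale is h = 1 and the parallel scale is k = 1/cos φ = sec φ.
Areal scale = h·k = 1 × sec φ; at 44.5°, h = 1.000, k = 1.402, so h·k = 1.402.
True area = apparent / (areal scale) = 64000 / 1.402 ≈ 45600 km².

45600 km²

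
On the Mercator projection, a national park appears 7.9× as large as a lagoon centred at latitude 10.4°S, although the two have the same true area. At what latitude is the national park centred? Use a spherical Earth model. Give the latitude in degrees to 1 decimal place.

For equal true areas on Mercator, apparent areas scale as sec²φ, so the ratio is cos²φ₂ / cos²φ₁.
cos²φ₂ / cos²φ₁ = 7.9  ⇒  cos φ₁ = cos 10.4° / √7.9 = 0.9836/2.811 = 0.3499.
φ₁ = arccos(0.3499) ≈ 69.5°.

69.5°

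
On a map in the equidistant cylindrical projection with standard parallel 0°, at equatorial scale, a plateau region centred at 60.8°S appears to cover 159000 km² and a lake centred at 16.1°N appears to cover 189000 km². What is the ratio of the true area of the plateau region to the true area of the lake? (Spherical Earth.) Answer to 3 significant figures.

On the plate carrée, areal scale = h·k = 1 × sec φ, so true area = apparent × cos φ.
True area of plateau region: 159000 × cos(60.8°) = 159000 × 0.4879 = 77570 km².
True area of lake: 189000 × cos(16.1°) = 189000 × 0.9608 = 181600 km².
Ratio = 77570 / 181600 ≈ 0.427.

0.427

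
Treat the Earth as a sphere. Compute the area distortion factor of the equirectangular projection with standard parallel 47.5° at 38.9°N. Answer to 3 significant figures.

With standard parallel φ₀ = 47.5°, the equirectangular projection gives x = Rλ cos φ₀, y = Rφ, so h = 1 and k = cos 47.5° / cos φ.
Areal scale = h·k = 1 × cos φ₀ / cos φ; at 38.9°, h = 1.000, k = 0.8681, so h·k = 0.8681.

0.868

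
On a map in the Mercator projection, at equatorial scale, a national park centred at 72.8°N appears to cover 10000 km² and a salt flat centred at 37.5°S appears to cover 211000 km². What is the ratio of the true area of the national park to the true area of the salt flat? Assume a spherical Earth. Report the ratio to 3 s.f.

0.00658

On Mercator the areal scale is sec²φ, so true area = apparent × cos²φ.
True area of national park: 10000 × cos²(72.8°) = 10000 × 0.08744 = 874.4 km².
True area of salt flat: 211000 × cos²(37.5°) = 211000 × 0.6294 = 132800 km².
Ratio = 874.4 / 132800 ≈ 0.00658.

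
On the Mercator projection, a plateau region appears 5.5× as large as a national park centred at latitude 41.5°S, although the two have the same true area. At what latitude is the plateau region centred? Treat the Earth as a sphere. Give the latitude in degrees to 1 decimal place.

Mercator areal scale is sec²φ, so apparent-area ratio = sec²φ₁ / sec²φ₂ = cos²φ₂ / cos²φ₁.
cos²φ₂ / cos²φ₁ = 5.5  ⇒  cos φ₁ = cos 41.5° / √5.5 = 0.7490/2.345 = 0.3194.
φ₁ = arccos(0.3194) ≈ 71.4°.

71.4°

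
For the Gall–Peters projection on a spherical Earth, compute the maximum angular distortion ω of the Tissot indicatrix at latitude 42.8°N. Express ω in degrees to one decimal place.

Gall–Peters is a cylindrical equal-area projection with standard parallels at ±45°. A cylindrical equal-area projection with standard parallel φ₀ has meridian scale h = cos φ / cos φ₀ and parallel scale k = cos φ₀ / cos φ (so areas are preserved, h·k = 1).
At 42.8°: h = 1.038, k = 0.9637; principal scales a = 1.038, b = 0.9637.
sin(ω/2) = (a − b)/(a + b) = 0.07394/2.001 = 0.03694, so ω = 2 arcsin(0.03694) ≈ 4.2°.

4.2°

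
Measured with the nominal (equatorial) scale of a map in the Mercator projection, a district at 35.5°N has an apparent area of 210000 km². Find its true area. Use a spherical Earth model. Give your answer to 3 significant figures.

139000 km²

The Mercator projection is conformal; its linear scale factor is the same in every direction and equals sec φ = 1/cos φ.
Areal scale = k² = sec²φ = 1/cos²(35.5°) = 1/0.8141² = 1.509.
True area = apparent / (areal scale) = 210000 / 1.509 ≈ 139000 km².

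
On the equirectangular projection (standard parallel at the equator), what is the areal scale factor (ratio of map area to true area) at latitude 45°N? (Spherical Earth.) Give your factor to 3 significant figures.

In the plate carrée (x = Rλ, y = Rφ), meridians are true-scale (h = 1) and parallels are stretched by k = sec φ.
Areal scale = h·k = 1 × sec φ; at 45°, h = 1.000, k = 1.414, so h·k = 1.414.

1.41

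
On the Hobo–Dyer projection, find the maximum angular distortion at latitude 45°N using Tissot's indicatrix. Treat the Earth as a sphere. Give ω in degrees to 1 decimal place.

Hobo–Dyer is a cylindrical equal-area projection with standard parallels at ±37.5°. A cylindrical equal-area projection with standard parallel φ₀ has meridian scale h = cos φ / cos φ₀ and parallel scale k = cos φ₀ / cos φ (so areas are preserved, h·k = 1).
At 45°: h = 0.8913, k = 1.122; principal scales a = 1.122, b = 0.8913.
sin(ω/2) = (a − b)/(a + b) = 0.2307/2.013 = 0.1146, so ω = 2 arcsin(0.1146) ≈ 13.2°.

13.2°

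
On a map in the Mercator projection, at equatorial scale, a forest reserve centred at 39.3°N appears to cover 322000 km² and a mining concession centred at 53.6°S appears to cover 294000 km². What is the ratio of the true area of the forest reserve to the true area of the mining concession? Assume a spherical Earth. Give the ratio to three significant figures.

1.86

Since Mercator area scale is 1/cos²φ, the true area equals the apparent area multiplied by cos²φ.
True area of forest reserve: 322000 × cos²(39.3°) = 322000 × 0.5988 = 192800 km².
True area of mining concession: 294000 × cos²(53.6°) = 294000 × 0.3521 = 103500 km².
Ratio = 192800 / 103500 ≈ 1.86.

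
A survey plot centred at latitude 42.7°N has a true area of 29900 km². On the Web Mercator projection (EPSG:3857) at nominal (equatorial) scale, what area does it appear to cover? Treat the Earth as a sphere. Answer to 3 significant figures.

For Mercator, h = k = sec φ (a conformal cylindrical projection has a single point scale, 1/cos φ).
Areal scale = k² = sec²φ = 1/cos²(42.7°) = 1/0.7349² = 1.852.
Apparent area = 29900 × 1.852 ≈ 55400 km².

55400 km²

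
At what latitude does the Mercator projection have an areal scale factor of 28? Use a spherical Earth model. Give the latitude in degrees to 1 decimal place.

Mercator areal scale is sec²φ.
sec²φ = 28  ⇒  cos²φ = 0.03571  ⇒  cos φ = 0.1890.
φ = arccos(0.1890) ≈ 79.1°.

79.1°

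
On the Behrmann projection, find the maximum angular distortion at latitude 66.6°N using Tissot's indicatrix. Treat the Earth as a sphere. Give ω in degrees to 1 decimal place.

Behrmann is a cylindrical equal-area projection with standard parallels at ±30°. Cylindrical equal-area (φ₀ = 30°): h = cos φ / cos 30° along meridians, k = cos 30° / cos φ along parallels; h·k = 1.
At 66.6°: h = 0.4586, k = 2.181; principal scales a = 2.181, b = 0.4586.
sin(ω/2) = (a − b)/(a + b) = 1.722/2.639 = 0.6525, so ω = 2 arcsin(0.6525) ≈ 81.5°.

81.5°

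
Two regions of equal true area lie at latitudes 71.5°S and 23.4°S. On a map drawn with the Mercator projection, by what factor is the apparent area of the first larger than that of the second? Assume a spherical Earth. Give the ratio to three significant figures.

Mercator areal scale is sec²φ.
At 71.5°: sec²(71.5°) = 1/0.3173² = 9.932.
At 23.4°: sec²(23.4°) = 1/0.9178² = 1.187.
Ratio = 9.932/1.187 = cos²(23.4°)/cos²(71.5°) ≈ 8.37.

8.37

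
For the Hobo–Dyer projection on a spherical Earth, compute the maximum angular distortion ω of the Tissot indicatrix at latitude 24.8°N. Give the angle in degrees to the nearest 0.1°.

15.4°

Hobo–Dyer is a cylindrical equal-area projection with standard parallels at ±37.5°. For cylindrical equal-area with standard parallel φ₀, h = cos φ / cos φ₀ and k = cos φ₀ / cos φ, so h·k = 1.
At 24.8°: h = 1.144, k = 0.8740; principal scales a = 1.144, b = 0.8740.
sin(ω/2) = (a − b)/(a + b) = 0.2703/2.018 = 0.1339, so ω = 2 arcsin(0.1339) ≈ 15.4°.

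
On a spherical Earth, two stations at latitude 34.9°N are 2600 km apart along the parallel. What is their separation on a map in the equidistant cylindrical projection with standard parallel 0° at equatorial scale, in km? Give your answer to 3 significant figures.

3170 km

In the plate carrée (x = Rλ, y = Rφ), meridians are true-scale (h = 1) and parallels are stretched by k = sec φ.
Along the parallel, k = sec 34.9° = 1/0.8202 = 1.219.
Map distance = 2600 × 1.219 ≈ 3170 km.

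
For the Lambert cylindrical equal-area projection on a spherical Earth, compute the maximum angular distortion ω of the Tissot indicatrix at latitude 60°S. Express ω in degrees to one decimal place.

73.7°

The Lambert cylindrical equal-area projection is the cylindrical equal-area projection with its standard parallel at the equator (φ₀ = 0). Cylindrical equal-area (φ₀ = 0°): h = cos φ / cos 0° along meridians, k = cos 0° / cos φ along parallels; h·k = 1.
At 60°: h = 0.5000, k = 2.000; principal scales a = 2.000, b = 0.5000.
sin(ω/2) = (a − b)/(a + b) = 1.500/2.500 = 0.6000, so ω = 2 arcsin(0.6000) ≈ 73.7°.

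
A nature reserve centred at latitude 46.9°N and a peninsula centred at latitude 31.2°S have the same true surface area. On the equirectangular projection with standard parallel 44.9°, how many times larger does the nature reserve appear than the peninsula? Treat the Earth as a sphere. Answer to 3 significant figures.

1.25

In the equirectangular projection with standard parallel φ₀ = 44.9° (x = Rλ cos φ₀, y = Rφ), meridians are true-scale (h = 1) and the parallel scale is k = cos φ₀ / cos φ.
Areal scale at 46.9°: h·k = 1.000 × 1.037 = 1.037.
Areal scale at 31.2°: h·k = 1.000 × 0.8281 = 0.8281.
Ratio = 1.037/0.8281 ≈ 1.25.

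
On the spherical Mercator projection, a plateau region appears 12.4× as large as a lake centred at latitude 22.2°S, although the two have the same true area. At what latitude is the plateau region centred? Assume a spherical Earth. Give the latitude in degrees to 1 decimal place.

For equal true areas on Mercator, apparent areas scale as sec²φ, so the ratio is cos²φ₂ / cos²φ₁.
cos²φ₂ / cos²φ₁ = 12.4  ⇒  cos φ₁ = cos 22.2° / √12.4 = 0.9259/3.521 = 0.2629.
φ₁ = arccos(0.2629) ≈ 74.8°.

74.8°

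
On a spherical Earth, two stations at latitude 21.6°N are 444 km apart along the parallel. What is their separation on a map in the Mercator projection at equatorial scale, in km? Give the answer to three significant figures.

For Mercator, h = k = sec φ (a conformal cylindrical projection has a single point scale, 1/cos φ).
Along the parallel, k = sec 21.6° = 1/0.9298 = 1.076.
Map distance = 444 × 1.076 ≈ 478 km.

478 km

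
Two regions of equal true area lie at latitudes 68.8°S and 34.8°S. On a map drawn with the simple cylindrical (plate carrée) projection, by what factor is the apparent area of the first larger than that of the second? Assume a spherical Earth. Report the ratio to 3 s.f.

2.27

In the plate carrée (x = Rλ, y = Rφ), meridians are true-scale (h = 1) and parallels are stretched by k = sec φ.
Areal scale at 68.8°: h·k = 1.000 × 2.765 = 2.765.
Areal scale at 34.8°: h·k = 1.000 × 1.218 = 1.218.
Ratio = 2.765/1.218 ≈ 2.27.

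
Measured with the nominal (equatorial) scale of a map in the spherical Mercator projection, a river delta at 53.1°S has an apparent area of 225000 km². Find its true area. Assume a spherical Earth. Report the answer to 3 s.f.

81100 km²

The Mercator projection is conformal; its linear scale factor is the same in every direction and equals sec φ = 1/cos φ.
Areal scale = k² = sec²φ = 1/cos²(53.1°) = 1/0.6004² = 2.774.
True area = apparent / (areal scale) = 225000 / 2.774 ≈ 81100 km².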